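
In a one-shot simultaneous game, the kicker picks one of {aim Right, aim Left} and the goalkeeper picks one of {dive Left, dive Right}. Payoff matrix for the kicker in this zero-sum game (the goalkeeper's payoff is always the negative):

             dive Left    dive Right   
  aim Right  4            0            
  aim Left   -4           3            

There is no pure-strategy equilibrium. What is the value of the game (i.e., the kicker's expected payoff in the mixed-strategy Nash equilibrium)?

v = 12/11

Set the kicker's expected payoff from aim Right equal to that from aim Left:
  the kicker's expected payoff from aim Right: q·4 + (1−q)·0 = 4q
  the kicker's expected payoff from aim Left: q·(-4) + (1−q)·3 = -7q + 3
  4q = -7q + 3  ⇒  11q = 3  ⇒  q = 3/11.
The value is the kicker's expected payoff against this mix (using aim Right): (3/11)·4 + (8/11)·0 = 12/11.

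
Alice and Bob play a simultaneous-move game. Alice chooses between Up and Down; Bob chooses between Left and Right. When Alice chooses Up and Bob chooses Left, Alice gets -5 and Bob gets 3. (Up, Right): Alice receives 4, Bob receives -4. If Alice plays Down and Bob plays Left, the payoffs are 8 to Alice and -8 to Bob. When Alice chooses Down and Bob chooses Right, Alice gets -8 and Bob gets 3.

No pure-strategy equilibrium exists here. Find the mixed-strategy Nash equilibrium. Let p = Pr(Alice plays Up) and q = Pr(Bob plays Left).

p = 11/18, q = 12/25

For Bob to be willing to mix, Bob must be indifferent between Left and Right, which pins down Alice's mix.
  Bob's payoff from Left: p·3 + (1−p)·(-8) = 11p - 8
  Bob's payoff from Right: p·(-4) + (1−p)·3 = -7p + 3
  11p - 8 = -7p + 3  ⇒  18p = 11  ⇒  p = 11/18.
In a mixed equilibrium Alice is indifferent between Up and Down; this condition fixes q.
  Alice's payoff from Up: q·(-5) + (1−q)·4 = -9q + 4
  Alice's payoff from Down: q·8 + (1−q)·(-8) = 16q - 8
  -9q + 4 = 16q - 8  ⇒  -25q = -12  ⇒  q = 12/25.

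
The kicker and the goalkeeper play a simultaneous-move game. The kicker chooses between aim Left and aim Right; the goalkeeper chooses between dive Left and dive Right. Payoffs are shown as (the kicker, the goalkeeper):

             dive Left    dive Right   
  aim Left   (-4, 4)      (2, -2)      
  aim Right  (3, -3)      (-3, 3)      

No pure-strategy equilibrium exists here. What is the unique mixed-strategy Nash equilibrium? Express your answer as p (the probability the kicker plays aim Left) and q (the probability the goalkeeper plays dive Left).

p = 1/2, q = 5/12

The goalkeeper's indifference between dive Left and dive Right determines the kicker's mixing probability p:
  the goalkeeper's payoff from dive Left: p·4 + (1−p)·(-3) = 7p - 3
  the goalkeeper's payoff from dive Right: p·(-2) + (1−p)·3 = -5p + 3
  7p - 3 = -5p + 3  ⇒  12p = 6  ⇒  p = 1/2.
In a mixed equilibrium the kicker is indifferent between aim Left and aim Right; this condition fixes q.
  the kicker's expected payoff from aim Left: q·(-4) + (1−q)·2 = -6q + 2
  the kicker's expected payoff from aim Right: q·3 + (1−q)·(-3) = 6q - 3
  -6q + 2 = 6q - 3  ⇒  -12q = -5  ⇒  q = 5/12.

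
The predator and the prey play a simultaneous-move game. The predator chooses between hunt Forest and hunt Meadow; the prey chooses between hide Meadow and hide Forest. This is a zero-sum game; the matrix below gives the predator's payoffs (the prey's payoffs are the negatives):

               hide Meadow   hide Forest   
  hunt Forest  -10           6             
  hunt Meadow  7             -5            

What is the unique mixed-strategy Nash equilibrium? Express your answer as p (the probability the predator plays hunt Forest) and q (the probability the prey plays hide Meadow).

Set the prey's expected payoff from hide Meadow equal to that from hide Forest:
  the prey's payoff to hide Meadow: p·10 + (1−p)·(-7) = 17p - 7
  the prey's payoff to hide Forest: p·(-6) + (1−p)·5 = -11p + 5
  17p - 7 = -11p + 5  ⇒  28p = 12  ⇒  p = 3/7.
Set the predator's expected payoff from hunt Forest equal to that from hunt Meadow:
  the predator's payoff from hunt Forest: q·(-10) + (1−q)·6 = -16q + 6
  the predator's payoff from hunt Meadow: q·7 + (1−q)·(-5) = 12q - 5
  -16q + 6 = 12q - 5  ⇒  -28q = -11  ⇒  q = 11/28.

p = 3/7, q = 11/28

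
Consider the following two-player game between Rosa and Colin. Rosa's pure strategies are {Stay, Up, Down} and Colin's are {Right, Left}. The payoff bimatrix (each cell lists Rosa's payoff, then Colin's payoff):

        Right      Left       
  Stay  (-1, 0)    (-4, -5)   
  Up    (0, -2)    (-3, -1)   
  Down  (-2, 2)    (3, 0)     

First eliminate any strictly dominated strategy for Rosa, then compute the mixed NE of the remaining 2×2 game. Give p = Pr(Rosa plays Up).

Rosa's strategy Stay is strictly dominated by Up: 0 > -1 and -3 > -4. Eliminate Stay.
Set Colin's expected payoff from Right equal to that from Left:
  Colin's expected payoff from Right: p·(-2) + (1−p)·2 = -4p + 2
  Colin's expected payoff from Left: p·(-1) + (1−p)·0 = -p
  -4p + 2 = -p  ⇒  -3p = -2  ⇒  p = 2/3.

p = 2/3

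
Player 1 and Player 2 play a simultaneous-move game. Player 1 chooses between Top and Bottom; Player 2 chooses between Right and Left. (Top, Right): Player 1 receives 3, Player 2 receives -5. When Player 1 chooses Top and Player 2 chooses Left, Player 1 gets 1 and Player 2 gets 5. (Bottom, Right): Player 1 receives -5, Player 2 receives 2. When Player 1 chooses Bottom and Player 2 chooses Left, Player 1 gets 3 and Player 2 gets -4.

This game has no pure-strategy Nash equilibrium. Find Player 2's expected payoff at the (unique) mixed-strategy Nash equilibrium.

-5/8

Set Player 2's expected payoff from Right equal to that from Left:
  Player 2's expected payoff from Right: p·(-5) + (1−p)·2 = -7p + 2
  Player 2's expected payoff from Left: p·5 + (1−p)·(-4) = 9p - 4
  -7p + 2 = 9p - 4  ⇒  -16p = -6  ⇒  p = 3/8.
At equilibrium Player 2 is indifferent across columns, so Player 2's payoff equals the payoff from Right: (3/8)·(-5) + (5/8)·2 = -5/8.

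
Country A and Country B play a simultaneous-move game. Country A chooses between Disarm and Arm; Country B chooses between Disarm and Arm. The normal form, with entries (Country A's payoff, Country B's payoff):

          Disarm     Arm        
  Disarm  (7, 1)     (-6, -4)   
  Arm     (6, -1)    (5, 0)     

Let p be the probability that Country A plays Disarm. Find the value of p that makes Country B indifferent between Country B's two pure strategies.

p = 1/6

Set Country B's expected payoff from Disarm equal to that from Arm:
  Country B's payoff from Disarm: p·1 + (1−p)·(-1) = 2p - 1
  Country B's payoff from Arm: p·(-4) + (1−p)·0 = -4p
  2p - 1 = -4p  ⇒  6p = 1  ⇒  p = 1/6.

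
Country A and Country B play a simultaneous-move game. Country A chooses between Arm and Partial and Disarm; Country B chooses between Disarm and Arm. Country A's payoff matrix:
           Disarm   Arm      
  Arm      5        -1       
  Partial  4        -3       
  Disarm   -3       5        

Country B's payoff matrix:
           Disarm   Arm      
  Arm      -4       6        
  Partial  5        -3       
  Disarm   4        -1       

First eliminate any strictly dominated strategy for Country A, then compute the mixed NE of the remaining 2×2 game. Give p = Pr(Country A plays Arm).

p = 1/3

Country A's strategy Partial is strictly dominated by Arm: 5 > 4 and -1 > -3. Eliminate Partial.
In a mixed equilibrium Country B is indifferent between Disarm and Arm; this condition fixes p.
  Country B's payoff from Disarm: p·(-4) + (1−p)·4 = -8p + 4
  Country B's payoff from Arm: p·6 + (1−p)·(-1) = 7p - 1
  -8p + 4 = 7p - 1  ⇒  -15p = -5  ⇒  p = 1/3.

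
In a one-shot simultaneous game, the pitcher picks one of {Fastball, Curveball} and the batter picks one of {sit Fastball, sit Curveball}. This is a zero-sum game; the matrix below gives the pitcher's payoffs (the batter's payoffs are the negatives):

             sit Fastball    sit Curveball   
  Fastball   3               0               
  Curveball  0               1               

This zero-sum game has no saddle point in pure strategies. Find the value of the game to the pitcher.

v = 3/4

The batter's mix must leave the pitcher indifferent between Fastball and Curveball.
  the pitcher's payoff to Fastball: q·3 + (1−q)·0 = 3q
  the pitcher's payoff to Curveball: q·0 + (1−q)·1 = -q + 1
  3q = -q + 1  ⇒  4q = 1  ⇒  q = 1/4.
The value is the pitcher's expected payoff against this mix (using Fastball): (1/4)·3 + (3/4)·0 = 3/4.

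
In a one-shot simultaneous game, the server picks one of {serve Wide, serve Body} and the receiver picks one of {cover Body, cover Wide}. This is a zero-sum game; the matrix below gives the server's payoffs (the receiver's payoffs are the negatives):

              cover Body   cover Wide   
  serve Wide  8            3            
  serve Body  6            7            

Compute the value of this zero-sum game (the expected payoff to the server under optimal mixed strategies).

v = 19/3

In a mixed equilibrium the server is indifferent between serve Wide and serve Body; this condition fixes q.
  the server's payoff to serve Wide: q·8 + (1−q)·3 = 5q + 3
  the server's payoff to serve Body: q·6 + (1−q)·7 = -q + 7
  5q + 3 = -q + 7  ⇒  6q = 4  ⇒  q = 2/3.
The value is the server's expected payoff against this mix (using serve Wide): (2/3)·8 + (1/3)·3 = 19/3.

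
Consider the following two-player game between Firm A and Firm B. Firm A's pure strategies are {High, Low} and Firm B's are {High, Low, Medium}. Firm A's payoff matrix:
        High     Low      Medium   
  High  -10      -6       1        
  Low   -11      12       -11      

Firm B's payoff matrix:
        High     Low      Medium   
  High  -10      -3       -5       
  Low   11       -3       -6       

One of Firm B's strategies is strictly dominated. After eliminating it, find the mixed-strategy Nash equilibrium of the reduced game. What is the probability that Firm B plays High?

q = 18/19

Firm B's strategy Medium is strictly dominated by Low: -3 > -5 and -3 > -6. Eliminate Medium.
Firm A's indifference between High and Low determines Firm B's mixing probability q:
  Firm A's expected payoff from High: q·(-10) + (1−q)·(-6) = -4q - 6
  Firm A's expected payoff from Low: q·(-11) + (1−q)·12 = -23q + 12
  -4q - 6 = -23q + 12  ⇒  19q = 18  ⇒  q = 18/19.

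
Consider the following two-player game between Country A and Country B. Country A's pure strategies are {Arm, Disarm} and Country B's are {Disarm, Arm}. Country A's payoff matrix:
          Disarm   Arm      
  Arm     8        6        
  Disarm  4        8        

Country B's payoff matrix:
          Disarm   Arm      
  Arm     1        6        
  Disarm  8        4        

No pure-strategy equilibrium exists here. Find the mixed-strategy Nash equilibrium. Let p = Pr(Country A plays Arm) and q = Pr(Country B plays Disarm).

For Country B to be willing to mix, Country B must be indifferent between Disarm and Arm, which pins down Country A's mix.
  Country B's expected payoff from Disarm: p·1 + (1−p)·8 = -7p + 8
  Country B's expected payoff from Arm: p·6 + (1−p)·4 = 2p + 4
  -7p + 8 = 2p + 4  ⇒  -9p = -4  ⇒  p = 4/9.
In a mixed equilibrium Country A is indifferent between Arm and Disarm; this condition fixes q.
  Country A's expected payoff from Arm: q·8 + (1−q)·6 = 2q + 6
  Country A's expected payoff from Disarm: q·4 + (1−q)·8 = -4q + 8
  2q + 6 = -4q + 8  ⇒  6q = 2  ⇒  q = 1/3.

p = 4/9, q = 1/3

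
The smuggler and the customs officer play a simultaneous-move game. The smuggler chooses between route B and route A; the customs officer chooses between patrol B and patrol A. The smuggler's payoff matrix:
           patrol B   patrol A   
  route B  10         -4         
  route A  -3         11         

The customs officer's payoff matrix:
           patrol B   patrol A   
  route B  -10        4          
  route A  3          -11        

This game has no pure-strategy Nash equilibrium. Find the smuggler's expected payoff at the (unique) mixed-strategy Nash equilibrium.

7/2

In a mixed equilibrium the smuggler is indifferent between route B and route A; this condition fixes q.
  the smuggler's payoff from route B: q·10 + (1−q)·(-4) = 14q - 4
  the smuggler's payoff from route A: q·(-3) + (1−q)·11 = -14q + 11
  14q - 4 = -14q + 11  ⇒  28q = 15  ⇒  q = 15/28.
At equilibrium the smuggler is indifferent across rows, so the smuggler's payoff equals the payoff from route B: (15/28)·10 + (13/28)·(-4) = 7/2.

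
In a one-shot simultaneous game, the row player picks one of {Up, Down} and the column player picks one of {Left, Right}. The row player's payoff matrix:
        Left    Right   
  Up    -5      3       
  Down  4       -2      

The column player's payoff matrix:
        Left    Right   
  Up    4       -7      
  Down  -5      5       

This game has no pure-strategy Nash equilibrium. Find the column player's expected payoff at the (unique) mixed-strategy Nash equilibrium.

-5/7

Set the column player's expected payoff from Left equal to that from Right:
  the column player's expected payoff from Left: p·4 + (1−p)·(-5) = 9p - 5
  the column player's expected payoff from Right: p·(-7) + (1−p)·5 = -12p + 5
  9p - 5 = -12p + 5  ⇒  21p = 10  ⇒  p = 10/21.
At equilibrium the column player is indifferent across columns, so the column player's payoff equals the payoff from Left: (10/21)·4 + (11/21)·(-5) = -5/7.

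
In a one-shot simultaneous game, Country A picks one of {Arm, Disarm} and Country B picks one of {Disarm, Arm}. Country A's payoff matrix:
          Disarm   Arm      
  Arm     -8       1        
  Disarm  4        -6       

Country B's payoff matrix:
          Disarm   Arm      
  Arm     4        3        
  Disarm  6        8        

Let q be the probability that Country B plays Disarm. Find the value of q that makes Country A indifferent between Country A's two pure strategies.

q = 7/19

For Country A to be willing to mix, Country A must be indifferent between Arm and Disarm, which pins down Country B's mix.
  Country A's payoff from Arm: q·(-8) + (1−q)·1 = -9q + 1
  Country A's payoff from Disarm: q·4 + (1−q)·(-6) = 10q - 6
  -9q + 1 = 10q - 6  ⇒  -19q = -7  ⇒  q = 7/19.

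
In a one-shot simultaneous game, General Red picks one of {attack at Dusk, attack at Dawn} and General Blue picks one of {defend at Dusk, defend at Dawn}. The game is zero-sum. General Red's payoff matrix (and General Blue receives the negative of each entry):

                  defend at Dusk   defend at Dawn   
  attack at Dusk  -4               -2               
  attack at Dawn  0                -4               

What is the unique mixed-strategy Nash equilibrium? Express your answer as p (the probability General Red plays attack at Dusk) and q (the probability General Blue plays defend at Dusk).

p = 2/3, q = 1/3

General Red's mix must leave General Blue indifferent between defend at Dusk and defend at Dawn.
  General Blue's payoff to defend at Dusk: p·4 + (1−p)·0 = 4p
  General Blue's payoff to defend at Dawn: p·2 + (1−p)·4 = -2p + 4
  4p = -2p + 4  ⇒  6p = 4  ⇒  p = 2/3.
General Blue's mix must leave General Red indifferent between attack at Dusk and attack at Dawn.
  General Red's payoff to attack at Dusk: q·(-4) + (1−q)·(-2) = -2q - 2
  General Red's payoff to attack at Dawn: q·0 + (1−q)·(-4) = 4q - 4
  -2q - 2 = 4q - 4  ⇒  -6q = -2  ⇒  q = 1/3.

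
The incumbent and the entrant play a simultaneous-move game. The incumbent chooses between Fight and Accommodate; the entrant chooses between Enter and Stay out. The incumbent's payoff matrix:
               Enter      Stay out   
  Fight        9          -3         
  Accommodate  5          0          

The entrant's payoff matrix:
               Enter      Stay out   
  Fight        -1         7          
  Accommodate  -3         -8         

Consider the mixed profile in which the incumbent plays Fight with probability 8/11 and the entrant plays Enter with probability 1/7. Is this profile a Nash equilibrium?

Given the incumbent's mix p = 8/11, the entrant's payoff from Enter is -17/11 but from Stay out is 32/11. The entrant strictly prefers Stay out, so the entrant would not mix.
So the proposed profile is not a Nash equilibrium.

No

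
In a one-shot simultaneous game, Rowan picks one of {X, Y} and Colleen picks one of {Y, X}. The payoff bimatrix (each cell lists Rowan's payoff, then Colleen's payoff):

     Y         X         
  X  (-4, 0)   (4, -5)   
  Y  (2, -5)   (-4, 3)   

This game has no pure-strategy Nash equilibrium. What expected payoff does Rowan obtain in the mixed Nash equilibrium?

-4/7

Rowan's indifference between X and Y determines Colleen's mixing probability q:
  Rowan's expected payoff from X: q·(-4) + (1−q)·4 = -8q + 4
  Rowan's expected payoff from Y: q·2 + (1−q)·(-4) = 6q - 4
  -8q + 4 = 6q - 4  ⇒  -14q = -8  ⇒  q = 4/7.
At equilibrium Rowan is indifferent across rows, so Rowan's payoff equals the payoff from X: (4/7)·(-4) + (3/7)·4 = -4/7.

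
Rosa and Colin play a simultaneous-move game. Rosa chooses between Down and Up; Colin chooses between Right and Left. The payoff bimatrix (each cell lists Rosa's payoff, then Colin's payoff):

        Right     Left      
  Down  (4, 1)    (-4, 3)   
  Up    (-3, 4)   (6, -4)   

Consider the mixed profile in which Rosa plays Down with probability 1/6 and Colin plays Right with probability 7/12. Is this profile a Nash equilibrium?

No

Given Rosa's mix p = 1/6, Colin's payoff from Right is 7/2 but from Left is -17/6. Colin strictly prefers Right, so Colin would not mix.
So the proposed profile is not a Nash equilibrium.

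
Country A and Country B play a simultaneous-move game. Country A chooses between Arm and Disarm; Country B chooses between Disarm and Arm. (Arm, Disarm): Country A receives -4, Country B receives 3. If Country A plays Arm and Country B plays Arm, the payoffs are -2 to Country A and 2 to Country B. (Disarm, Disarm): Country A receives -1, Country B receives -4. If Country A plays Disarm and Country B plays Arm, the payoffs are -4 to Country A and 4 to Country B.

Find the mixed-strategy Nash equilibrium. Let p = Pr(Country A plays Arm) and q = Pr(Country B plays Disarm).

p = 8/9, q = 2/5

Country A's mix must leave Country B indifferent between Disarm and Arm.
  Country B's expected payoff from Disarm: p·3 + (1−p)·(-4) = 7p - 4
  Country B's expected payoff from Arm: p·2 + (1−p)·4 = -2p + 4
  7p - 4 = -2p + 4  ⇒  9p = 8  ⇒  p = 8/9.
Country B's mix must leave Country A indifferent between Arm and Disarm.
  Country A's payoff from Arm: q·(-4) + (1−q)·(-2) = -2q - 2
  Country A's payoff from Disarm: q·(-1) + (1−q)·(-4) = 3q - 4
  -2q - 2 = 3q - 4  ⇒  -5q = -2  ⇒  q = 2/5.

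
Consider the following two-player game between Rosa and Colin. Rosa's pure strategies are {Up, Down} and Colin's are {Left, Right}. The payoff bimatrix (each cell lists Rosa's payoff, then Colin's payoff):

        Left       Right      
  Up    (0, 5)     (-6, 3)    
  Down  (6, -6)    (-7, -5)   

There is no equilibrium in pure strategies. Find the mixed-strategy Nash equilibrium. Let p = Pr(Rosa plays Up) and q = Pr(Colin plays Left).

p = 1/3, q = 1/7

Rosa's mix must leave Colin indifferent between Left and Right.
  Colin's payoff to Left: p·5 + (1−p)·(-6) = 11p - 6
  Colin's payoff to Right: p·3 + (1−p)·(-5) = 8p - 5
  11p - 6 = 8p - 5  ⇒  3p = 1  ⇒  p = 1/3.
Set Rosa's expected payoff from Up equal to that from Down:
  Rosa's payoff to Up: q·0 + (1−q)·(-6) = 6q - 6
  Rosa's payoff to Down: q·6 + (1−q)·(-7) = 13q - 7
  6q - 6 = 13q - 7  ⇒  -7q = -1  ⇒  q = 1/7.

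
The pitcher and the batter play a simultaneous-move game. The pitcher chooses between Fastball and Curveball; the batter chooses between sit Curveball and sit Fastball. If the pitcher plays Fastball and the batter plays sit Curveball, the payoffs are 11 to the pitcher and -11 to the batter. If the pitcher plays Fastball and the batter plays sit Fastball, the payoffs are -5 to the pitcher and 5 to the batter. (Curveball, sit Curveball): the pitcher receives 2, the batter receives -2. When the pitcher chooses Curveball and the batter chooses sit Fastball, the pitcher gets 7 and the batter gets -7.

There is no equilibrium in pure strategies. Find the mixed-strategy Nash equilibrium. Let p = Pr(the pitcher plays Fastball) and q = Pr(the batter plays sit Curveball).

For the batter to be willing to mix, the batter must be indifferent between sit Curveball and sit Fastball, which pins down the pitcher's mix.
  the batter's payoff to sit Curveball: p·(-11) + (1−p)·(-2) = -9p - 2
  the batter's payoff to sit Fastball: p·5 + (1−p)·(-7) = 12p - 7
  -9p - 2 = 12p - 7  ⇒  -21p = -5  ⇒  p = 5/21.
For the pitcher to be willing to mix, the pitcher must be indifferent between Fastball and Curveball, which pins down the batter's mix.
  the pitcher's expected payoff from Fastball: q·11 + (1−q)·(-5) = 16q - 5
  the pitcher's expected payoff from Curveball: q·2 + (1−q)·7 = -5q + 7
  16q - 5 = -5q + 7  ⇒  21q = 12  ⇒  q = 4/7.

p = 5/21, q = 4/7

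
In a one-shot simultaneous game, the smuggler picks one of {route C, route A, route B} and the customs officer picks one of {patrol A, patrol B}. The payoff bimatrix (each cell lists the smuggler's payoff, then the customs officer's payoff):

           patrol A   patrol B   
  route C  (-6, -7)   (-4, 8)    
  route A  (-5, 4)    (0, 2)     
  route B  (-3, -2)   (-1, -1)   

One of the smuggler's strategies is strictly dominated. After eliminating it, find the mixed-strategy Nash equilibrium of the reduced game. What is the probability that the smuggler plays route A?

p = 1/3

The smuggler's strategy route C is strictly dominated by route B: -3 > -6 and -1 > -4. Eliminate route C.
The customs officer's indifference between patrol A and patrol B determines the smuggler's mixing probability p:
  the customs officer's expected payoff from patrol A: p·4 + (1−p)·(-2) = 6p - 2
  the customs officer's expected payoff from patrol B: p·2 + (1−p)·(-1) = 3p - 1
  6p - 2 = 3p - 1  ⇒  3p = 1  ⇒  p = 1/3.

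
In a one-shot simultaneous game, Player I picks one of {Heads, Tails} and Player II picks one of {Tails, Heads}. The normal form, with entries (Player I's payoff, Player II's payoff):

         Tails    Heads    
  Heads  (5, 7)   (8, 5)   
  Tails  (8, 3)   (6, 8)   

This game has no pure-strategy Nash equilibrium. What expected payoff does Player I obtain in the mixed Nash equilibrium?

For Player I to be willing to mix, Player I must be indifferent between Heads and Tails, which pins down Player II's mix.
  Player I's expected payoff from Heads: q·5 + (1−q)·8 = -3q + 8
  Player I's expected payoff from Tails: q·8 + (1−q)·6 = 2q + 6
  -3q + 8 = 2q + 6  ⇒  -5q = -2  ⇒  q = 2/5.
At equilibrium Player I is indifferent across rows, so Player I's payoff equals the payoff from Heads: (2/5)·5 + (3/5)·8 = 34/5.

34/5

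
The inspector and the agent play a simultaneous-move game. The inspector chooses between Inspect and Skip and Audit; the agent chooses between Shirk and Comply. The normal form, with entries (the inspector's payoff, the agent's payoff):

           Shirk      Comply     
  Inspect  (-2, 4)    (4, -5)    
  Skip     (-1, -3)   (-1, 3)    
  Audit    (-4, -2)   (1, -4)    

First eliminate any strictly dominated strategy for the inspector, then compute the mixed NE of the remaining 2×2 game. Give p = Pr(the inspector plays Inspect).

The inspector's strategy Audit is strictly dominated by Inspect: -2 > -4 and 4 > 1. Eliminate Audit.
For the agent to be willing to mix, the agent must be indifferent between Shirk and Comply, which pins down the inspector's mix.
  the agent's payoff from Shirk: p·4 + (1−p)·(-3) = 7p - 3
  the agent's payoff from Comply: p·(-5) + (1−p)·3 = -8p + 3
  7p - 3 = -8p + 3  ⇒  15p = 6  ⇒  p = 2/5.

p = 2/5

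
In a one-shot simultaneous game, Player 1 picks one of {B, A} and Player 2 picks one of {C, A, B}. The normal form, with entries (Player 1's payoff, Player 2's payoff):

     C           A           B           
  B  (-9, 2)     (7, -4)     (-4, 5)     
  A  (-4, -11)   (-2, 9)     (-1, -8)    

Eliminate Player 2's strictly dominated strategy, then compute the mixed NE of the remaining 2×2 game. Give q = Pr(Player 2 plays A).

Player 2's strategy C is strictly dominated by B: 5 > 2 and -8 > -11. Eliminate C.
Set Player 1's expected payoff from B equal to that from A:
  Player 1's expected payoff from B: q·7 + (1−q)·(-4) = 11q - 4
  Player 1's expected payoff from A: q·(-2) + (1−q)·(-1) = -q - 1
  11q - 4 = -q - 1  ⇒  12q = 3  ⇒  q = 1/4.

q = 1/4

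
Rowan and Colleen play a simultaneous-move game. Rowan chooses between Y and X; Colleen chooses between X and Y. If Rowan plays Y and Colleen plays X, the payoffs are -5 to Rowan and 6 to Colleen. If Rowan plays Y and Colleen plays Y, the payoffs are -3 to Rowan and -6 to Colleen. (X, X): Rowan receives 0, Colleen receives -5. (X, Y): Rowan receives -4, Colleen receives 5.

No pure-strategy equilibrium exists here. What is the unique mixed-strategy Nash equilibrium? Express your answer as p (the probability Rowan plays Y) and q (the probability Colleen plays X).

Rowan's mix must leave Colleen indifferent between X and Y.
  Colleen's payoff to X: p·6 + (1−p)·(-5) = 11p - 5
  Colleen's payoff to Y: p·(-6) + (1−p)·5 = -11p + 5
  11p - 5 = -11p + 5  ⇒  22p = 10  ⇒  p = 5/11.
For Rowan to be willing to mix, Rowan must be indifferent between Y and X, which pins down Colleen's mix.
  Rowan's payoff to Y: q·(-5) + (1−q)·(-3) = -2q - 3
  Rowan's payoff to X: q·0 + (1−q)·(-4) = 4q - 4
  -2q - 3 = 4q - 4  ⇒  -6q = -1  ⇒  q = 1/6.

p = 5/11, q = 1/6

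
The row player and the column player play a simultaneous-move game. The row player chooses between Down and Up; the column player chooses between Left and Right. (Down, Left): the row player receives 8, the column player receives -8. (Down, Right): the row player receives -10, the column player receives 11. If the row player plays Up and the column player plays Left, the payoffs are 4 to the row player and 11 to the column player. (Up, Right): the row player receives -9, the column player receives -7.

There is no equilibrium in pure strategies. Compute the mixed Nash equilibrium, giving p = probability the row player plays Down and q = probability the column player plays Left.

p = 18/37, q = 1/5

For the column player to be willing to mix, the column player must be indifferent between Left and Right, which pins down the row player's mix.
  the column player's expected payoff from Left: p·(-8) + (1−p)·11 = -19p + 11
  the column player's expected payoff from Right: p·11 + (1−p)·(-7) = 18p - 7
  -19p + 11 = 18p - 7  ⇒  -37p = -18  ⇒  p = 18/37.
For the row player to be willing to mix, the row player must be indifferent between Down and Up, which pins down the column player's mix.
  the row player's expected payoff from Down: q·8 + (1−q)·(-10) = 18q - 10
  the row player's expected payoff from Up: q·4 + (1−q)·(-9) = 13q - 9
  18q - 10 = 13q - 9  ⇒  5q = 1  ⇒  q = 1/5.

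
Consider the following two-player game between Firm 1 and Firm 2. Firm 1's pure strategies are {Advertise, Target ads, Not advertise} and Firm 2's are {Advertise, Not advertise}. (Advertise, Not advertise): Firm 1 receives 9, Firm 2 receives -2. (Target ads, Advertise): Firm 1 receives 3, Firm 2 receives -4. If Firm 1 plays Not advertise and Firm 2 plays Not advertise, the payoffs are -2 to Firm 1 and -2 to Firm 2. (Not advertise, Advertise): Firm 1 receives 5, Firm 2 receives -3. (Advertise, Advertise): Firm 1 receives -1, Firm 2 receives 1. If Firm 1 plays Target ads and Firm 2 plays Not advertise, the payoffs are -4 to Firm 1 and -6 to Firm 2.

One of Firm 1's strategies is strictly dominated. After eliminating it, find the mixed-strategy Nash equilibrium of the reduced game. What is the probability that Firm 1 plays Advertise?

p = 1/4

Firm 1's strategy Target ads is strictly dominated by Not advertise: 5 > 3 and -2 > -4. Eliminate Target ads.
For Firm 2 to be willing to mix, Firm 2 must be indifferent between Advertise and Not advertise, which pins down Firm 1's mix.
  Firm 2's payoff to Advertise: p·1 + (1−p)·(-3) = 4p - 3
  Firm 2's payoff to Not advertise: p·(-2) + (1−p)·(-2) = -2
  4p - 3 = -2  ⇒  4p = 1  ⇒  p = 1/4.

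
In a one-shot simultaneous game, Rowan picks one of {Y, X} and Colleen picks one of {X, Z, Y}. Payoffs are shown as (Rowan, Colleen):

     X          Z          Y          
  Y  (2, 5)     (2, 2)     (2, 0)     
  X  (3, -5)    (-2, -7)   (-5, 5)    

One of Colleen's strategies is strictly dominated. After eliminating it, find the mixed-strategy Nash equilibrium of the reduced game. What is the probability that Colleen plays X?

Colleen's strategy Z is strictly dominated by X: 5 > 2 and -5 > -7. Eliminate Z.
For Rowan to be willing to mix, Rowan must be indifferent between Y and X, which pins down Colleen's mix.
  Rowan's expected payoff from Y: q·2 + (1−q)·2 = 2
  Rowan's expected payoff from X: q·3 + (1−q)·(-5) = 8q - 5
  2 = 8q - 5  ⇒  -8q = -7  ⇒  q = 7/8.

q = 7/8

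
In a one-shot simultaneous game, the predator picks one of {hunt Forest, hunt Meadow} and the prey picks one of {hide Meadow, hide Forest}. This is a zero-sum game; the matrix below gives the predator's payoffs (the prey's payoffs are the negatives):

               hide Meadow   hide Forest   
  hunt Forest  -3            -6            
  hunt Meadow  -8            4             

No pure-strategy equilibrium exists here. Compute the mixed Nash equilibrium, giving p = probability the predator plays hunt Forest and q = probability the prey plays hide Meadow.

Set the prey's expected payoff from hide Meadow equal to that from hide Forest:
  the prey's payoff to hide Meadow: p·3 + (1−p)·8 = -5p + 8
  the prey's payoff to hide Forest: p·6 + (1−p)·(-4) = 10p - 4
  -5p + 8 = 10p - 4  ⇒  -15p = -12  ⇒  p = 4/5.
Set the predator's expected payoff from hunt Forest equal to that from hunt Meadow:
  the predator's payoff to hunt Forest: q·(-3) + (1−q)·(-6) = 3q - 6
  the predator's payoff to hunt Meadow: q·(-8) + (1−q)·4 = -12q + 4
  3q - 6 = -12q + 4  ⇒  15q = 10  ⇒  q = 2/3.

p = 4/5, q = 2/3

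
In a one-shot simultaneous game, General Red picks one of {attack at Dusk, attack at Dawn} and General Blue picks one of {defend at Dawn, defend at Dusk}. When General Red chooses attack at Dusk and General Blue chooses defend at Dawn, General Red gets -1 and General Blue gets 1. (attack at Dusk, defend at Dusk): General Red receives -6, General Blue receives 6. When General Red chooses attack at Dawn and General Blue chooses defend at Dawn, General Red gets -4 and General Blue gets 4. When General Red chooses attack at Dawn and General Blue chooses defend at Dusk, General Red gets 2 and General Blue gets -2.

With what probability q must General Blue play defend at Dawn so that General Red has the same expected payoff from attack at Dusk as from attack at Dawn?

General Blue's mix must leave General Red indifferent between attack at Dusk and attack at Dawn.
  General Red's payoff to attack at Dusk: q·(-1) + (1−q)·(-6) = 5q - 6
  General Red's payoff to attack at Dawn: q·(-4) + (1−q)·2 = -6q + 2
  5q - 6 = -6q + 2  ⇒  11q = 8  ⇒  q = 8/11.

q = 8/11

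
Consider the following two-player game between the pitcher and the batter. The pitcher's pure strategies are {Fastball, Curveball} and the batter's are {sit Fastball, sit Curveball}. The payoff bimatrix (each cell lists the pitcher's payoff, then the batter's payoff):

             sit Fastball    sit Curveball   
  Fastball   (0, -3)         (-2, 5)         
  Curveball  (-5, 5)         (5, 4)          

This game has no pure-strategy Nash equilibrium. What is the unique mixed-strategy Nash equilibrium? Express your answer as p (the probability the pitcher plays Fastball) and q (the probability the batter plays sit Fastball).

The pitcher's mix must leave the batter indifferent between sit Fastball and sit Curveball.
  the batter's expected payoff from sit Fastball: p·(-3) + (1−p)·5 = -8p + 5
  the batter's expected payoff from sit Curveball: p·5 + (1−p)·4 = p + 4
  -8p + 5 = p + 4  ⇒  -9p = -1  ⇒  p = 1/9.
For the pitcher to be willing to mix, the pitcher must be indifferent between Fastball and Curveball, which pins down the batter's mix.
  the pitcher's expected payoff from Fastball: q·0 + (1−q)·(-2) = 2q - 2
  the pitcher's expected payoff from Curveball: q·(-5) + (1−q)·5 = -10q + 5
  2q - 2 = -10q + 5  ⇒  12q = 7  ⇒  q = 7/12.

p = 1/9, q = 7/12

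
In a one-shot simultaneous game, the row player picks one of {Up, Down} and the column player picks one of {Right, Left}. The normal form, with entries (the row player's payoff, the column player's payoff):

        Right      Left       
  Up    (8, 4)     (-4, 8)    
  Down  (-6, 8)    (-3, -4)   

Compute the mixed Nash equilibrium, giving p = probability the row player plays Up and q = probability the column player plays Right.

p = 3/4, q = 1/15

In a mixed equilibrium the column player is indifferent between Right and Left; this condition fixes p.
  the column player's payoff from Right: p·4 + (1−p)·8 = -4p + 8
  the column player's payoff from Left: p·8 + (1−p)·(-4) = 12p - 4
  -4p + 8 = 12p - 4  ⇒  -16p = -12  ⇒  p = 3/4.
Set the row player's expected payoff from Up equal to that from Down:
  the row player's payoff to Up: q·8 + (1−q)·(-4) = 12q - 4
  the row player's payoff to Down: q·(-6) + (1−q)·(-3) = -3q - 3
  12q - 4 = -3q - 3  ⇒  15q = 1  ⇒  q = 1/15.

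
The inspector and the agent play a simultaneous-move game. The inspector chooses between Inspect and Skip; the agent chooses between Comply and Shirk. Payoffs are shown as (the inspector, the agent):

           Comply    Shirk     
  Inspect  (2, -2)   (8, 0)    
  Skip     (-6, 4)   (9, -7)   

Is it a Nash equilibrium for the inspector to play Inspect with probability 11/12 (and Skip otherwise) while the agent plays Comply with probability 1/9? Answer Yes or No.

Given the inspector's mix p = 11/12, the agent's payoff from Comply is -3/2 but from Shirk is -7/12. The agent strictly prefers Shirk, so the agent would not mix.
So the proposed profile is not a Nash equilibrium.

No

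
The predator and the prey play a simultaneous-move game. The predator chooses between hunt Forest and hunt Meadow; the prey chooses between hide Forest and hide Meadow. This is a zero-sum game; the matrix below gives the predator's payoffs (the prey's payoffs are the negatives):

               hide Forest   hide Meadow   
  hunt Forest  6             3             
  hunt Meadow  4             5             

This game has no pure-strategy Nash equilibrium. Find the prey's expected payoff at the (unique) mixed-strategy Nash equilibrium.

-9/2

Set the prey's expected payoff from hide Forest equal to that from hide Meadow:
  the prey's expected payoff from hide Forest: p·(-6) + (1−p)·(-4) = -2p - 4
  the prey's expected payoff from hide Meadow: p·(-3) + (1−p)·(-5) = 2p - 5
  -2p - 4 = 2p - 5  ⇒  -4p = -1  ⇒  p = 1/4.
At equilibrium the prey is indifferent across columns, so the prey's payoff equals the payoff from hide Forest: (1/4)·(-6) + (3/4)·(-4) = -9/2.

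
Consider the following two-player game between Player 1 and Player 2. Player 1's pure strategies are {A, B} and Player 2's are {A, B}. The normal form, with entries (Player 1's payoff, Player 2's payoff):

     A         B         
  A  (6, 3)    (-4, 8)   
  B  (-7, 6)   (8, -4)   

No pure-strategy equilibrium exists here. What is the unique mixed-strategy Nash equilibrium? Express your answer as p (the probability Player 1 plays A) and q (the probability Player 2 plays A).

In a mixed equilibrium Player 2 is indifferent between A and B; this condition fixes p.
  Player 2's expected payoff from A: p·3 + (1−p)·6 = -3p + 6
  Player 2's expected payoff from B: p·8 + (1−p)·(-4) = 12p - 4
  -3p + 6 = 12p - 4  ⇒  -15p = -10  ⇒  p = 2/3.
In a mixed equilibrium Player 1 is indifferent between A and B; this condition fixes q.
  Player 1's payoff from A: q·6 + (1−q)·(-4) = 10q - 4
  Player 1's payoff from B: q·(-7) + (1−q)·8 = -15q + 8
  10q - 4 = -15q + 8  ⇒  25q = 12  ⇒  q = 12/25.

p = 2/3, q = 12/25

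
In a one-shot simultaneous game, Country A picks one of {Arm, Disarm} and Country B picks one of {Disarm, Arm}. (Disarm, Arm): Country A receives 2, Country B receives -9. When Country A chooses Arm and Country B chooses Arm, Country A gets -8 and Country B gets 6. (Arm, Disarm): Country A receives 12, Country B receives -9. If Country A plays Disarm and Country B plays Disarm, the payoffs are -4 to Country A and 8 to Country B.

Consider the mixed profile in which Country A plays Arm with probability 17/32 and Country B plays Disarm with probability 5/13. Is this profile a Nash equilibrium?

Check Country B's indifference given Country A's mix p = 17/32:
  payoff from Disarm = -33/32; payoff from Arm = -33/32 — equal.
Check Country A's indifference given Country B's mix q = 5/13:
  payoff from Arm = -4/13; payoff from Disarm = -4/13 — equal.
Both players are indifferent, so neither can profitably deviate.

Yes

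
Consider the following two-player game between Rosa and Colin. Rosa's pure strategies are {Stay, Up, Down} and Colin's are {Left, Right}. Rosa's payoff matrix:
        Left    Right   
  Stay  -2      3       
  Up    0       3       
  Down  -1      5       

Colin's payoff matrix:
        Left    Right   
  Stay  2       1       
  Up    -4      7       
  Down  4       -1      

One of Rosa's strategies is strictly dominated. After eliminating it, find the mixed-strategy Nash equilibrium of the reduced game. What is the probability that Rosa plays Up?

p = 5/16

Rosa's strategy Stay is strictly dominated by Down: -1 > -2 and 5 > 3. Eliminate Stay.
For Colin to be willing to mix, Colin must be indifferent between Left and Right, which pins down Rosa's mix.
  Colin's payoff to Left: p·(-4) + (1−p)·4 = -8p + 4
  Colin's payoff to Right: p·7 + (1−p)·(-1) = 8p - 1
  -8p + 4 = 8p - 1  ⇒  -16p = -5  ⇒  p = 5/16.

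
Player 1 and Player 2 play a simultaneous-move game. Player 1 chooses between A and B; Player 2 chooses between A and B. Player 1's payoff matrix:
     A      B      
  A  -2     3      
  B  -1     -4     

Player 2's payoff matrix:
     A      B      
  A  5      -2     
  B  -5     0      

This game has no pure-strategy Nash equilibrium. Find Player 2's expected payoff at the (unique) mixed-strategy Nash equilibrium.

Player 2's indifference between A and B determines Player 1's mixing probability p:
  Player 2's payoff from A: p·5 + (1−p)·(-5) = 10p - 5
  Player 2's payoff from B: p·(-2) + (1−p)·0 = -2p
  10p - 5 = -2p  ⇒  12p = 5  ⇒  p = 5/12.
At equilibrium Player 2 is indifferent across columns, so Player 2's payoff equals the payoff from A: (5/12)·5 + (7/12)·(-5) = -5/6.

-5/6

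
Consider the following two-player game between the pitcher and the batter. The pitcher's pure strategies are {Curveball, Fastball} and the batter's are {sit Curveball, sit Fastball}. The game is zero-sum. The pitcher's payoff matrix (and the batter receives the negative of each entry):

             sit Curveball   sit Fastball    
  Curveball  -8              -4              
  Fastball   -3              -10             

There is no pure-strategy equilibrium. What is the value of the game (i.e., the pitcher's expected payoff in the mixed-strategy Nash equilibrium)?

Set the pitcher's expected payoff from Curveball equal to that from Fastball:
  the pitcher's expected payoff from Curveball: q·(-8) + (1−q)·(-4) = -4q - 4
  the pitcher's expected payoff from Fastball: q·(-3) + (1−q)·(-10) = 7q - 10
  -4q - 4 = 7q - 10  ⇒  -11q = -6  ⇒  q = 6/11.
The value is the pitcher's expected payoff against this mix (using Curveball): (6/11)·(-8) + (5/11)·(-4) = -68/11.

v = -68/11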